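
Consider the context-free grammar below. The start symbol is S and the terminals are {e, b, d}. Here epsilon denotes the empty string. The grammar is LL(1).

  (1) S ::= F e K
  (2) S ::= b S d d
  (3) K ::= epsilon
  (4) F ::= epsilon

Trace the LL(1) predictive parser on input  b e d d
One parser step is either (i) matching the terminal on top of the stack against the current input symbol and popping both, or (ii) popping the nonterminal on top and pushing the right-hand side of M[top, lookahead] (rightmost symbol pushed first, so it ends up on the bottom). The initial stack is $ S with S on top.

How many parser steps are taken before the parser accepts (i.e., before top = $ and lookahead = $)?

     Stack        Input      Action
  1  $ S          b e d d $  expand S ::= b S d d
  2  $ d d S b    b e d d $  match b
  3  $ d d S      e d d $    expand S ::= F e K
  4  $ d d K e F  e d d $    expand F ::= epsilon
  5  $ d d K e    e d d $    match e
  6  $ d d K      d d $      expand K ::= epsilon
  7  $ d d        d d $      match d
  8  $ d          d $        match d
Accept reached after 8 steps.

8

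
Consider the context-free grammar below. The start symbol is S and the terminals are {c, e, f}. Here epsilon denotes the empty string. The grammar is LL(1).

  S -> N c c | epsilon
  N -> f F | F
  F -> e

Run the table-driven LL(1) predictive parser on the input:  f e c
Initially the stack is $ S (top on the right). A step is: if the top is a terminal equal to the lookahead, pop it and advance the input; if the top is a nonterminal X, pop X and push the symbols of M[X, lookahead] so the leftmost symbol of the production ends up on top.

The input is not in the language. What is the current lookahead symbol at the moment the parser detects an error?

step 1: stack=$ S  input=f e c $  — expand S -> N c c
step 2: stack=$ c c N  input=f e c $  — expand N -> f F
step 3: stack=$ c c F f  input=f e c $  — match f
step 4: stack=$ c c F  input=e c $  — expand F -> e
step 5: stack=$ c c e  input=e c $  — match e
step 6: stack=$ c c  input=c $  — match c
step 7: stack=$ c  input=$  — error: top is terminal c but lookahead is $

$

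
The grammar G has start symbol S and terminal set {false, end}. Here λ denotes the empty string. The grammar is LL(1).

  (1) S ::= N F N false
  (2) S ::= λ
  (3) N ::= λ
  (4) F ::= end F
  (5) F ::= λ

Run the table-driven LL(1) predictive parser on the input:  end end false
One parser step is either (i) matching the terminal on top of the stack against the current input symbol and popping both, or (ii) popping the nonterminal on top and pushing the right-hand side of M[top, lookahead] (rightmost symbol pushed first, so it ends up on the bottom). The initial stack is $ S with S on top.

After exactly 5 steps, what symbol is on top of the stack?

step 1: stack=$ S  input=end end false $  — expand S ::= N F N false
step 2: stack=$ false N F N  input=end end false $  — expand N ::= λ
step 3: stack=$ false N F  input=end end false $  — expand F ::= end F
step 4: stack=$ false N F end  input=end end false $  — match end
step 5: stack=$ false N F  input=end false $  — expand F ::= end F
Stack after step 5: $ false N F end (top = end).

end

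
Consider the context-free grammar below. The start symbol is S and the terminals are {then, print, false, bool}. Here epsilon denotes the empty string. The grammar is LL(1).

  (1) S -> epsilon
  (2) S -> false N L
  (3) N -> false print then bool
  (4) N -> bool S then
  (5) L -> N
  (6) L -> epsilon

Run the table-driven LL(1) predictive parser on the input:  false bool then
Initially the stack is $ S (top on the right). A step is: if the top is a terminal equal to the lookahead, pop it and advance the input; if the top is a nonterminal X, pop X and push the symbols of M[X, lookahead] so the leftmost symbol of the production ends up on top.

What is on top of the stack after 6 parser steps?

     Stack            Input              Action
  1  $ S              false bool then $  expand S -> false N L
  2  $ L N false      false bool then $  match false
  3  $ L N            bool then $        expand N -> bool S then
  4  $ L then S bool  bool then $        match bool
  5  $ L then S       then $             expand S -> epsilon
  6  $ L then         then $             match then
Stack after step 6: $ L (top = L).

L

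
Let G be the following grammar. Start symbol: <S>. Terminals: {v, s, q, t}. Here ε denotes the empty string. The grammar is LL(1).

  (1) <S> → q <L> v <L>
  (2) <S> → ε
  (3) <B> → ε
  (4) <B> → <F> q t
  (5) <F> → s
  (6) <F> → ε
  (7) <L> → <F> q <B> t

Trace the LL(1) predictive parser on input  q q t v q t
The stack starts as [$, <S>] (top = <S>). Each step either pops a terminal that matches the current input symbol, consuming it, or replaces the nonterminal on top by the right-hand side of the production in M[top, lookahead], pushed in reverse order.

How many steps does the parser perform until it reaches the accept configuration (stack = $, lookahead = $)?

13

      Stack                Input          Action
   1  $ <S>                q q t v q t $  expand <S> → q <L> v <L>
   2  $ <L> v <L> q        q q t v q t $  match q
   3  $ <L> v <L>          q t v q t $    expand <L> → <F> q <B> t
   4  $ <L> v t <B> q <F>  q t v q t $    expand <F> → ε
   5  $ <L> v t <B> q      q t v q t $    match q
   6  $ <L> v t <B>        t v q t $      expand <B> → ε
   7  $ <L> v t            t v q t $      match t
   8  $ <L> v              v q t $        match v
   9  $ <L>                q t $          expand <L> → <F> q <B> t
  10  $ t <B> q <F>        q t $          expand <F> → ε
  11  $ t <B> q            q t $          match q
  12  $ t <B>              t $            expand <B> → ε
  13  $ t                  t $            match t
Accept reached after 13 steps.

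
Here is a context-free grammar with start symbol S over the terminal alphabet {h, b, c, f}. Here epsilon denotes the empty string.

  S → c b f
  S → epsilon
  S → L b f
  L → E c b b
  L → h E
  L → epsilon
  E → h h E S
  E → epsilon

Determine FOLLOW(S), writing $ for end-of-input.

FIRST(E) = {epsilon, h}
FIRST(L) = {epsilon, c, h}  (via E c b b)
FIRST(S) = {epsilon, b, c, h}  (via L b f)
FOLLOW(S) includes $ since S is the start symbol.
FOLLOW(L): in S→L b f, L is followed by b f with FIRST {b}. Thus FOLLOW(L) = {b}.
FOLLOW(E): in L→E c b b, E is followed by c b b with FIRST {c}; in L→h E, the suffix after E is empty, so FOLLOW(E) ⊇ FOLLOW(L) = {b}; in E→h h E S, E is followed by S with FIRST {epsilon, b, c, h}; in E→h h E S, the suffix after E is nullable (adds nothing new). Thus FOLLOW(E) = {b, c, h}.
FOLLOW(S): in E→h h E S, the suffix after S is empty, so FOLLOW(S) ⊇ FOLLOW(E) = {b, c, h}. Thus FOLLOW(S) = {$, b, c, h}.

{$, b, c, h}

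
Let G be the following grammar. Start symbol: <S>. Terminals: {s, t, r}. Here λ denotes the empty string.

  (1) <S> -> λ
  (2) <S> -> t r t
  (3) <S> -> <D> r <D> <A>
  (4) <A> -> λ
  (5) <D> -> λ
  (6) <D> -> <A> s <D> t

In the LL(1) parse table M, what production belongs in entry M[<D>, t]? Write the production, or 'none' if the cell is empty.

<D> -> λ

FIRST(<A>): from <A>->λ we get {λ}. So FIRST(<A>) = {λ}.
FIRST(<D>): from <D>->λ we get {λ}; from <D>-><A> s <D> t we get {s}. So FIRST(<D>) = {λ, s}.
FIRST(<S>): from <S>->λ we get {λ}; from <S>->t r t we get {t}; from <S>-><D> r <D> <A> we get {r, s}. So FIRST(<S>) = {λ, r, s, t}.
FOLLOW(<S>) includes $ since <S> is the start symbol.
FOLLOW(<S>): <S> appears on no right-hand side. Thus FOLLOW(<S>) = {$}.
FOLLOW(<D>): in <S>-><D> r <D> <A> (occurrence 1), <D> is followed by r <D> <A> with FIRST {r}; in <S>-><D> r <D> <A> (occurrence 2), <D> is followed by <A> with FIRST {λ}; in <S>-><D> r <D> <A> (occurrence 2), the suffix after <D> is nullable, so FOLLOW(<D>) ⊇ FOLLOW(<S>) = {$}; in <D>-><A> s <D> t, <D> is followed by t with FIRST {t}. Thus FOLLOW(<D>) = {$, r, t}.
For <D> -> λ: FIRST(λ) = {λ}, so it goes in M[<D>, t] for t ∈ {}; since λ ∈ FIRST, also for every t ∈ FOLLOW(<D>) = {$, r, t}.
For <D> -> <A> s <D> t: FIRST(<A> s <D> t) = {s}, so it goes in M[<D>, t] for t ∈ {s}.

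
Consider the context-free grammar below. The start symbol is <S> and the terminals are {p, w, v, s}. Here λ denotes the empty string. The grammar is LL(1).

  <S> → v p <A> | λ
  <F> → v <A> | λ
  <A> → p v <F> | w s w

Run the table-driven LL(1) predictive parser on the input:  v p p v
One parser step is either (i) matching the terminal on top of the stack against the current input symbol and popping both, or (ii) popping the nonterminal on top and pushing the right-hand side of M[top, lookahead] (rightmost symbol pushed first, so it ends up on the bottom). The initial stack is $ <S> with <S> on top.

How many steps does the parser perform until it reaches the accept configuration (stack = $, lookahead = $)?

7

step 1: stack=$ <S>  input=v p p v $  — expand <S> → v p <A>
step 2: stack=$ <A> p v  input=v p p v $  — match v
step 3: stack=$ <A> p  input=p p v $  — match p
step 4: stack=$ <A>  input=p v $  — expand <A> → p v <F>
step 5: stack=$ <F> v p  input=p v $  — match p
step 6: stack=$ <F> v  input=v $  — match v
step 7: stack=$ <F>  input=$  — expand <F> → λ
Accept reached after 7 steps.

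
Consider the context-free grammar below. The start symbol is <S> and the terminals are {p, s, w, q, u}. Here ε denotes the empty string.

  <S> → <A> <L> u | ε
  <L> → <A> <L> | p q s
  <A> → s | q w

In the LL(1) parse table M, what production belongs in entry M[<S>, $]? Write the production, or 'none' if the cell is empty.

<S> → ε

FIRST(<A>) = {q, s}
FIRST(<S>) = {ε, q, s}  (via <A> <L> u)
FIRST(<L>) = {p, q, s}  (via <A> <L>)
FOLLOW(<S>) includes $ since <S> is the start symbol.
FOLLOW(<S>): <S> appears on no right-hand side. Thus FOLLOW(<S>) = {$}.
For <S> → <A> <L> u: FIRST(<A> <L> u) = {q, s}, so it goes in M[<S>, t] for t ∈ {q, s}.
For <S> → ε: FIRST(ε) = {ε}, so it goes in M[<S>, t] for t ∈ {}; since ε ∈ FIRST, also for every t ∈ FOLLOW(<S>) = {$}.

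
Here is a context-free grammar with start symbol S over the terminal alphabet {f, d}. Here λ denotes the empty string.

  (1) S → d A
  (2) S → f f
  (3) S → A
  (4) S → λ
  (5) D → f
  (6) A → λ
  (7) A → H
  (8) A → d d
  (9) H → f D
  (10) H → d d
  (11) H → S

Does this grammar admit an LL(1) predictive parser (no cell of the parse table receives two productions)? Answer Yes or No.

No

FIRST(S) = {λ, d, f}
FIRST(D) = {f}
FIRST(A) = {λ, d, f}
FIRST(H) = {λ, d, f}
FOLLOW(S) = {$}
FOLLOW(D) = {$}
FOLLOW(A) = {$}
FOLLOW(H) = {$}
Cell M[A, $] receives both A → λ and A → H — the grammar is not LL(1).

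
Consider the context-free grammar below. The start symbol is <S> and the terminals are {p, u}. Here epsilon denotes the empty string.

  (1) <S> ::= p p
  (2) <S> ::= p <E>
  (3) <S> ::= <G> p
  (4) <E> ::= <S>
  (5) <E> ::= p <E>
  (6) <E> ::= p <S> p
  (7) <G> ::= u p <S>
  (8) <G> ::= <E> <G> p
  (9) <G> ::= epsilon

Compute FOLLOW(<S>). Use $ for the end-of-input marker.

{$, p, u}

FIRST(<S>): from <S>::=p p we get {p}; from <S>::=p <E> we get {p}; from <S>::=<G> p we get {p, u}. So FIRST(<S>) = {p, u}.
FIRST(<E>): from <E>::=<S> we get {p, u}; from <E>::=p <E> we get {p}; from <E>::=p <S> p we get {p}. So FIRST(<E>) = {p, u}.
FIRST(<G>): from <G>::=u p <S> we get {u}; from <G>::=<E> <G> p we get {p, u}; from <G>::=epsilon we get {epsilon}. So FIRST(<G>) = {epsilon, p, u}.
FOLLOW(<S>) includes $ since <S> is the start symbol.
FOLLOW(<G>): in <S>::=<G> p, <G> is followed by p with FIRST {p}; in <G>::=<E> <G> p, <G> is followed by p with FIRST {p}. Thus FOLLOW(<G>) = {p}.
FOLLOW(<S>): in <E>::=<S>, the suffix after <S> is empty, so FOLLOW(<S>) ⊇ FOLLOW(<E>) = {$, p, u}; in <E>::=p <S> p, <S> is followed by p with FIRST {p}; in <G>::=u p <S>, the suffix after <S> is empty, so FOLLOW(<S>) ⊇ FOLLOW(<G>) = {p}. Thus FOLLOW(<S>) = {$, p, u}.
FOLLOW(<E>): in <S>::=p <E>, the suffix after <E> is empty, so FOLLOW(<E>) ⊇ FOLLOW(<S>) = {$, p, u}; in <E>::=p <E>, the suffix after <E> is empty (adds nothing new); in <G>::=<E> <G> p, <E> is followed by <G> p with FIRST {p, u}. Thus FOLLOW(<E>) = {$, p, u}.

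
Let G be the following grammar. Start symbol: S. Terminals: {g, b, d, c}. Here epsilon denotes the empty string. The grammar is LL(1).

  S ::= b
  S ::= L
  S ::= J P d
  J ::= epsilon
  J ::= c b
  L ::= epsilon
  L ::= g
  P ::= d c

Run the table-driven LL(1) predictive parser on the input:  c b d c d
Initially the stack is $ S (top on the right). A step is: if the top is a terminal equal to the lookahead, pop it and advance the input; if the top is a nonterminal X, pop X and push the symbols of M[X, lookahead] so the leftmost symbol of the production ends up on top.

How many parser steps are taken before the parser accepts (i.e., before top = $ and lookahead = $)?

step 1: stack=$ S  input=c b d c d $  — expand S ::= J P d
step 2: stack=$ d P J  input=c b d c d $  — expand J ::= c b
step 3: stack=$ d P b c  input=c b d c d $  — match c
step 4: stack=$ d P b  input=b d c d $  — match b
step 5: stack=$ d P  input=d c d $  — expand P ::= d c
step 6: stack=$ d c d  input=d c d $  — match d
step 7: stack=$ d c  input=c d $  — match c
step 8: stack=$ d  input=d $  — match d
Accept reached after 8 steps.

8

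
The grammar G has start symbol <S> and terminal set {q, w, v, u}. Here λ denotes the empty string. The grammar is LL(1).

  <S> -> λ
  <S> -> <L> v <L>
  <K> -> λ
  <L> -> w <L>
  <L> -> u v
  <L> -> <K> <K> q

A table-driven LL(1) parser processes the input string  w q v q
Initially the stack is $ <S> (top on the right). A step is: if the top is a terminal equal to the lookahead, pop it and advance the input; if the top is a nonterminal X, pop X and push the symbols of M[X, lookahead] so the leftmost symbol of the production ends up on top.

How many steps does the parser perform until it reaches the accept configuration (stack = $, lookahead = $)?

12

step 1: stack=$ <S>  input=w q v q $  — expand <S> -> <L> v <L>
step 2: stack=$ <L> v <L>  input=w q v q $  — expand <L> -> w <L>
step 3: stack=$ <L> v <L> w  input=w q v q $  — match w
step 4: stack=$ <L> v <L>  input=q v q $  — expand <L> -> <K> <K> q
step 5: stack=$ <L> v q <K> <K>  input=q v q $  — expand <K> -> λ
step 6: stack=$ <L> v q <K>  input=q v q $  — expand <K> -> λ
step 7: stack=$ <L> v q  input=q v q $  — match q
step 8: stack=$ <L> v  input=v q $  — match v
step 9: stack=$ <L>  input=q $  — expand <L> -> <K> <K> q
step 10: stack=$ q <K> <K>  input=q $  — expand <K> -> λ
step 11: stack=$ q <K>  input=q $  — expand <K> -> λ
step 12: stack=$ q  input=q $  — match q
Accept reached after 12 steps.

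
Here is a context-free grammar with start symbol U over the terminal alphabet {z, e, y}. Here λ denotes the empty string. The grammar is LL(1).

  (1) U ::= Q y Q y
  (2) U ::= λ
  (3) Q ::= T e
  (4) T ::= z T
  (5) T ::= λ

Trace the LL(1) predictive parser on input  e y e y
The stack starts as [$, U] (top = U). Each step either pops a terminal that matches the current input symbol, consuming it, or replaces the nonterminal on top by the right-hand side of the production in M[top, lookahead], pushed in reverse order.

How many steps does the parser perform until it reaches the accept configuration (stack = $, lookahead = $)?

9

     Stack        Input      Action
  1  $ U          e y e y $  expand U ::= Q y Q y
  2  $ y Q y Q    e y e y $  expand Q ::= T e
  3  $ y Q y e T  e y e y $  expand T ::= λ
  4  $ y Q y e    e y e y $  match e
  5  $ y Q y      y e y $    match y
  6  $ y Q        e y $      expand Q ::= T e
  7  $ y e T      e y $      expand T ::= λ
  8  $ y e        e y $      match e
  9  $ y          y $        match y
Accept reached after 9 steps.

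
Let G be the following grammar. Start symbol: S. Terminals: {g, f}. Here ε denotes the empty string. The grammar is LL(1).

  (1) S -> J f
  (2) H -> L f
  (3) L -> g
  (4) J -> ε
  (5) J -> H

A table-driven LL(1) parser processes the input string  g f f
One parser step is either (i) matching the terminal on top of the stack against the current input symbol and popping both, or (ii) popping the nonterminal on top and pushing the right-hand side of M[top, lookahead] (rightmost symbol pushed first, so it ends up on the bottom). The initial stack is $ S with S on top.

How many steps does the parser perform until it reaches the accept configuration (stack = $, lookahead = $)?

7

     Stack    Input    Action
  1  $ S      g f f $  expand S -> J f
  2  $ f J    g f f $  expand J -> H
  3  $ f H    g f f $  expand H -> L f
  4  $ f f L  g f f $  expand L -> g
  5  $ f f g  g f f $  match g
  6  $ f f    f f $    match f
  7  $ f      f $      match f
Accept reached after 7 steps.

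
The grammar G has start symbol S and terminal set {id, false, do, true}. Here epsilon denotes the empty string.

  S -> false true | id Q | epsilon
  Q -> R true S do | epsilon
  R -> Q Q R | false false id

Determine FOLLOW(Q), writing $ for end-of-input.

{$, do, false}

FIRST(S) = {epsilon, false, id}
FIRST(Q) = {epsilon, false}  (via R true S do)
FIRST(R) = {false}  (via Q Q R)
FOLLOW(S) includes $ since S is the start symbol.
FOLLOW(S): in Q->R true S do, S is followed by do with FIRST {do}. Thus FOLLOW(S) = {$, do}.
FOLLOW(Q): in S->id Q, the suffix after Q is empty, so FOLLOW(Q) ⊇ FOLLOW(S) = {$, do}; in R->Q Q R (occurrence 1), Q is followed by Q R with FIRST {false}; in R->Q Q R (occurrence 2), Q is followed by R with FIRST {false}. Thus FOLLOW(Q) = {$, do, false}.
FOLLOW(R): in Q->R true S do, R is followed by true S do with FIRST {true}; in R->Q Q R, the suffix after R is empty (adds nothing new). Thus FOLLOW(R) = {true}.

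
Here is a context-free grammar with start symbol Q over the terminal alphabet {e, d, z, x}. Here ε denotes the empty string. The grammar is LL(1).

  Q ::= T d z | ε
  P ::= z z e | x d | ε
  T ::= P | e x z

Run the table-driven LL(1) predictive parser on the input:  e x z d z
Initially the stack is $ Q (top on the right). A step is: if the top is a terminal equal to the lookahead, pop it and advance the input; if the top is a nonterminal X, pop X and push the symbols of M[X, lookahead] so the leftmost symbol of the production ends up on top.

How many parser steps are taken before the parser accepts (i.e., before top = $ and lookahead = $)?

     Stack        Input        Action
  1  $ Q          e x z d z $  expand Q ::= T d z
  2  $ z d T      e x z d z $  expand T ::= e x z
  3  $ z d z x e  e x z d z $  match e
  4  $ z d z x    x z d z $    match x
  5  $ z d z      z d z $      match z
  6  $ z d        d z $        match d
  7  $ z          z $          match z
Accept reached after 7 steps.

7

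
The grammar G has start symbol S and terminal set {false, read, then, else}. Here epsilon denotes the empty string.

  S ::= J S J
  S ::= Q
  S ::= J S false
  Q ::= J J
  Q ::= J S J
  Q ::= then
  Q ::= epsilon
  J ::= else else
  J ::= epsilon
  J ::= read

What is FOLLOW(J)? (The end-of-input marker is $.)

FIRST(J) = {epsilon, else, read}
FIRST(S) = {epsilon, else, false, read, then}  (via J S J, Q, J S false)
FIRST(Q) = {epsilon, else, false, read, then}  (via J J, J S J)
FOLLOW(S) includes $ since S is the start symbol.
FOLLOW(S): in S::=J S J, S is followed by J with FIRST {epsilon, else, read}; in S::=J S J, the suffix after S is nullable (adds nothing new); in S::=J S false, S is followed by false with FIRST {false}; in Q::=J S J, S is followed by J with FIRST {epsilon, else, read}; in Q::=J S J, the suffix after S is nullable, so FOLLOW(S) ⊇ FOLLOW(Q) = {$, else, false, read}. Thus FOLLOW(S) = {$, else, false, read}.
FOLLOW(Q): in S::=Q, the suffix after Q is empty, so FOLLOW(Q) ⊇ FOLLOW(S) = {$, else, false, read}. Thus FOLLOW(Q) = {$, else, false, read}.
FOLLOW(J): in S::=J S J (occurrence 1), J is followed by S J with FIRST {epsilon, else, false, read, then}; in S::=J S J (occurrence 1), the suffix after J is nullable, so FOLLOW(J) ⊇ FOLLOW(S) = {$, else, false, read}; in S::=J S J (occurrence 2), the suffix after J is empty, so FOLLOW(J) ⊇ FOLLOW(S) = {$, else, false, read}; in S::=J S false, J is followed by S false with FIRST {else, false, read, then}; in Q::=J J (occurrence 1), J is followed by J with FIRST {epsilon, else, read}; in Q::=J J (occurrence 1), the suffix after J is nullable, so FOLLOW(J) ⊇ FOLLOW(Q) = {$, else, false, read}; in Q::=J J (occurrence 2), the suffix after J is empty, so FOLLOW(J) ⊇ FOLLOW(Q) = {$, else, false, read}; in Q::=J S J (occurrence 1), J is followed by S J with FIRST {epsilon, else, false, read, then}; in Q::=J S J (occurrence 1), the suffix after J is nullable, so FOLLOW(J) ⊇ FOLLOW(Q) = {$, else, false, read}; in Q::=J S J (occurrence 2), the suffix after J is empty, so FOLLOW(J) ⊇ FOLLOW(Q) = {$, else, false, read}. Thus FOLLOW(J) = {$, else, false, read, then}.

{$, else, false, read, then}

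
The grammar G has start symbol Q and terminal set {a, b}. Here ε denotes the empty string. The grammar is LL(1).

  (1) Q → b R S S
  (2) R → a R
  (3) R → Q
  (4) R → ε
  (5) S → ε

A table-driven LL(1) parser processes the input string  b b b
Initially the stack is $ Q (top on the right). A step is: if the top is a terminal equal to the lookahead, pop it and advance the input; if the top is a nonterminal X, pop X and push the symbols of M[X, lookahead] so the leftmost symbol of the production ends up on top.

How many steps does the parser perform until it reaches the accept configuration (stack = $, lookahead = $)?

15

step 1: stack=$ Q  input=b b b $  — expand Q → b R S S
step 2: stack=$ S S R b  input=b b b $  — match b
step 3: stack=$ S S R  input=b b $  — expand R → Q
step 4: stack=$ S S Q  input=b b $  — expand Q → b R S S
step 5: stack=$ S S S S R b  input=b b $  — match b
step 6: stack=$ S S S S R  input=b $  — expand R → Q
step 7: stack=$ S S S S Q  input=b $  — expand Q → b R S S
step 8: stack=$ S S S S S S R b  input=b $  — match b
step 9: stack=$ S S S S S S R  input=$  — expand R → ε
step 10: stack=$ S S S S S S  input=$  — expand S → ε
step 11: stack=$ S S S S S  input=$  — expand S → ε
step 12: stack=$ S S S S  input=$  — expand S → ε
step 13: stack=$ S S S  input=$  — expand S → ε
step 14: stack=$ S S  input=$  — expand S → ε
step 15: stack=$ S  input=$  — expand S → ε
Accept reached after 15 steps.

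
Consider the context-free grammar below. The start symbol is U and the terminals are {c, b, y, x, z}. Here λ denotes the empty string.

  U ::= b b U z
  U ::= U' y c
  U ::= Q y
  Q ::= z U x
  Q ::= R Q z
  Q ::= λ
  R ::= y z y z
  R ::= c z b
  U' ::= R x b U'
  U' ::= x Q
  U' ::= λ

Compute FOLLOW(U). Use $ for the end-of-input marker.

{$, x, z}

FIRST(R): from R::=y z y z we get {y}; from R::=c z b we get {c}. So FIRST(R) = {c, y}.
FIRST(Q): from Q::=z U x we get {z}; from Q::=R Q z we get {c, y}; from Q::=λ we get {λ}. So FIRST(Q) = {λ, c, y, z}.
FIRST(U'): from U'::=R x b U' we get {c, y}; from U'::=x Q we get {x}; from U'::=λ we get {λ}. So FIRST(U') = {λ, c, x, y}.
FIRST(U): from U::=b b U z we get {b}; from U::=U' y c we get {c, x, y}; from U::=Q y we get {c, y, z}. So FIRST(U) = {b, c, x, y, z}.
FOLLOW(U) includes $ since U is the start symbol.
FOLLOW(U): in U::=b b U z, U is followed by z with FIRST {z}; in Q::=z U x, U is followed by x with FIRST {x}. Thus FOLLOW(U) = {$, x, z}.
FOLLOW(R): in Q::=R Q z, R is followed by Q z with FIRST {c, y, z}; in U'::=R x b U', R is followed by x b U' with FIRST {x}. Thus FOLLOW(R) = {c, x, y, z}.
FOLLOW(U'): in U::=U' y c, U' is followed by y c with FIRST {y}; in U'::=R x b U', the suffix after U' is empty (adds nothing new). Thus FOLLOW(U') = {y}.
FOLLOW(Q): in U::=Q y, Q is followed by y with FIRST {y}; in Q::=R Q z, Q is followed by z with FIRST {z}; in U'::=x Q, the suffix after Q is empty, so FOLLOW(Q) ⊇ FOLLOW(U') = {y}. Thus FOLLOW(Q) = {y, z}.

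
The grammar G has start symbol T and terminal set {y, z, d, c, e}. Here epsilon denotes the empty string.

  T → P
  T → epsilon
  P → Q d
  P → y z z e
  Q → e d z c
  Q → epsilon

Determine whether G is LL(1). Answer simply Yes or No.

Yes

FIRST(T) = {epsilon, d, e, y}
FIRST(P) = {d, e, y}
FIRST(Q) = {epsilon, e}
FOLLOW(T) = {$}
FOLLOW(P) = {$}
FOLLOW(Q) = {d}
Each cell of M receives at most one production.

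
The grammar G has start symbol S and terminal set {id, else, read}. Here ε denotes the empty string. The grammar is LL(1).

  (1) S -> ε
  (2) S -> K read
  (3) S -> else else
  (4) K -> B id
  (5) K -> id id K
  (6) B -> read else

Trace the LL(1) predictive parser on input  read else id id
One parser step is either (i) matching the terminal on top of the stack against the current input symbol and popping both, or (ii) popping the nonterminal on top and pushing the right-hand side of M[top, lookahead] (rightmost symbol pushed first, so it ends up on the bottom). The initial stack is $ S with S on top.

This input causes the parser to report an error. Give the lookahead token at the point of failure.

id

     Stack                Input              Action
  1  $ S                  read else id id $  expand S -> K read
  2  $ read K             read else id id $  expand K -> B id
  3  $ read id B          read else id id $  expand B -> read else
  4  $ read id else read  read else id id $  match read
  5  $ read id else       else id id $       match else
  6  $ read id            id id $            match id
  7  $ read               id $               error: top is terminal read but lookahead is id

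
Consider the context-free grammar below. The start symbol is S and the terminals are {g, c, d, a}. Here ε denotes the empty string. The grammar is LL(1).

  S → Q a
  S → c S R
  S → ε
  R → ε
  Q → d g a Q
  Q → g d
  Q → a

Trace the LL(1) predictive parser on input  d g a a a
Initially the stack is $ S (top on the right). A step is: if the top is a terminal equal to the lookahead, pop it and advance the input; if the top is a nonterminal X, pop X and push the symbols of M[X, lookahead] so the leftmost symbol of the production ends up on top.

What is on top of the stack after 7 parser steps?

a

step 1: stack=$ S  input=d g a a a $  — expand S → Q a
step 2: stack=$ a Q  input=d g a a a $  — expand Q → d g a Q
step 3: stack=$ a Q a g d  input=d g a a a $  — match d
step 4: stack=$ a Q a g  input=g a a a $  — match g
step 5: stack=$ a Q a  input=a a a $  — match a
step 6: stack=$ a Q  input=a a $  — expand Q → a
step 7: stack=$ a a  input=a a $  — match a
Stack after step 7: $ a (top = a).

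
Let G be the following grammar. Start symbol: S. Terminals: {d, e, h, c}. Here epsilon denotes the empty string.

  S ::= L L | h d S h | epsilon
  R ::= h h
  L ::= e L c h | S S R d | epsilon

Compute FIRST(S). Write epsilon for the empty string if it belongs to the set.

{epsilon, e, h}

FIRST(R): from R::=h h we get {h}. So FIRST(R) = {h}.
FIRST(S): from S::=L L we get {epsilon, e, h}; from S::=h d S h we get {h}; from S::=epsilon we get {epsilon}. So FIRST(S) = {epsilon, e, h}.
FIRST(L): from L::=e L c h we get {e}; from L::=S S R d we get {e, h}; from L::=epsilon we get {epsilon}. So FIRST(L) = {epsilon, e, h}.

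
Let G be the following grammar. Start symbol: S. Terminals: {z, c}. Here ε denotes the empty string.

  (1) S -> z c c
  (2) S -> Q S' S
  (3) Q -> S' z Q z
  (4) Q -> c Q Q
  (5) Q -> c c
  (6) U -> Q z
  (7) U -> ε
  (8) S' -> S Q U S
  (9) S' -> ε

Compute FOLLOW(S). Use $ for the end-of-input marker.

{$, c, z}

FIRST(S): from S->z c c we get {z}; from S->Q S' S we get {c, z}. So FIRST(S) = {c, z}.
FIRST(S'): from S'->S Q U S we get {c, z}; from S'->ε we get {ε}. So FIRST(S') = {ε, c, z}.
FIRST(Q): from Q->S' z Q z we get {c, z}; from Q->c Q Q we get {c}; from Q->c c we get {c}. So FIRST(Q) = {c, z}.
FIRST(U): from U->Q z we get {c, z}; from U->ε we get {ε}. So FIRST(U) = {ε, c, z}.
FOLLOW(S) includes $ since S is the start symbol.
FOLLOW(Q): in S->Q S' S, Q is followed by S' S with FIRST {c, z}; in Q->S' z Q z, Q is followed by z with FIRST {z}; in Q->c Q Q (occurrence 1), Q is followed by Q with FIRST {c, z}; in Q->c Q Q (occurrence 2), the suffix after Q is empty (adds nothing new); in U->Q z, Q is followed by z with FIRST {z}; in S'->S Q U S, Q is followed by U S with FIRST {c, z}. Thus FOLLOW(Q) = {c, z}.
FOLLOW(U): in S'->S Q U S, U is followed by S with FIRST {c, z}. Thus FOLLOW(U) = {c, z}.
FOLLOW(S'): in S->Q S' S, S' is followed by S with FIRST {c, z}; in Q->S' z Q z, S' is followed by z Q z with FIRST {z}. Thus FOLLOW(S') = {c, z}.
FOLLOW(S): in S->Q S' S, the suffix after S is empty (adds nothing new); in S'->S Q U S (occurrence 1), S is followed by Q U S with FIRST {c, z}; in S'->S Q U S (occurrence 2), the suffix after S is empty, so FOLLOW(S) ⊇ FOLLOW(S') = {c, z}. Thus FOLLOW(S) = {$, c, z}.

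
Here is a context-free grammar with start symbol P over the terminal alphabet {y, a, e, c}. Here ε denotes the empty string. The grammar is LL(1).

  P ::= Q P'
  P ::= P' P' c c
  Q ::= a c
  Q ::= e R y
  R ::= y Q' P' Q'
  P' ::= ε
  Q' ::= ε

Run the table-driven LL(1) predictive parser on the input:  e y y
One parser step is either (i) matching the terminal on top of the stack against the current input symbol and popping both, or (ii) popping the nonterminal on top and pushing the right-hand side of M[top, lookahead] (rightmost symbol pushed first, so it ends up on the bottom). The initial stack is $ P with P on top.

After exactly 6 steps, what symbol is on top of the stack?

P'

step 1: stack=$ P  input=e y y $  — expand P ::= Q P'
step 2: stack=$ P' Q  input=e y y $  — expand Q ::= e R y
step 3: stack=$ P' y R e  input=e y y $  — match e
step 4: stack=$ P' y R  input=y y $  — expand R ::= y Q' P' Q'
step 5: stack=$ P' y Q' P' Q' y  input=y y $  — match y
step 6: stack=$ P' y Q' P' Q'  input=y $  — expand Q' ::= ε
Stack after step 6: $ P' y Q' P' (top = P').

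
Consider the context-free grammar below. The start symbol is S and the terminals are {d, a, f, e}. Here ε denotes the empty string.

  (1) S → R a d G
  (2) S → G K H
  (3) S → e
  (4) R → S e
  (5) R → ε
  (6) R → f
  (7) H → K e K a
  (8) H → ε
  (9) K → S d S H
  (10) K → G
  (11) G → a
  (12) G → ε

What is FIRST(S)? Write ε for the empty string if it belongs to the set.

FIRST(G): from G→a we get {a}; from G→ε we get {ε}. So FIRST(G) = {ε, a}.
FIRST(S): from S→R a d G we get {a, d, e, f}; from S→G K H we get {ε, a, d, e, f}; from S→e we get {e}. So FIRST(S) = {ε, a, d, e, f}.
FIRST(R): from R→S e we get {a, d, e, f}; from R→ε we get {ε}; from R→f we get {f}. So FIRST(R) = {ε, a, d, e, f}.
FIRST(K): from K→S d S H we get {a, d, e, f}; from K→G we get {ε, a}. So FIRST(K) = {ε, a, d, e, f}.
FIRST(H): from H→K e K a we get {a, d, e, f}; from H→ε we get {ε}. So FIRST(H) = {ε, a, d, e, f}.

{ε, a, d, e, f}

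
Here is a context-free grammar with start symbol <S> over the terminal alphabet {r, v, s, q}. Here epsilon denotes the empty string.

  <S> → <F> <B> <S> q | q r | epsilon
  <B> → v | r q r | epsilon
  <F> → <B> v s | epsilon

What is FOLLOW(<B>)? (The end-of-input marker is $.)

{q, r, v}

FIRST(<B>): from <B>→v we get {v}; from <B>→r q r we get {r}; from <B>→epsilon we get {epsilon}. So FIRST(<B>) = {epsilon, r, v}.
FIRST(<F>): from <F>→<B> v s we get {r, v}; from <F>→epsilon we get {epsilon}. So FIRST(<F>) = {epsilon, r, v}.
FIRST(<S>): from <S>→<F> <B> <S> q we get {q, r, v}; from <S>→q r we get {q}; from <S>→epsilon we get {epsilon}. So FIRST(<S>) = {epsilon, q, r, v}.
FOLLOW(<S>) includes $ since <S> is the start symbol.
FOLLOW(<S>): in <S>→<F> <B> <S> q, <S> is followed by q with FIRST {q}. Thus FOLLOW(<S>) = {$, q}.
FOLLOW(<B>): in <S>→<F> <B> <S> q, <B> is followed by <S> q with FIRST {q, r, v}; in <F>→<B> v s, <B> is followed by v s with FIRST {v}. Thus FOLLOW(<B>) = {q, r, v}.
FOLLOW(<F>): in <S>→<F> <B> <S> q, <F> is followed by <B> <S> q with FIRST {q, r, v}. Thus FOLLOW(<F>) = {q, r, v}.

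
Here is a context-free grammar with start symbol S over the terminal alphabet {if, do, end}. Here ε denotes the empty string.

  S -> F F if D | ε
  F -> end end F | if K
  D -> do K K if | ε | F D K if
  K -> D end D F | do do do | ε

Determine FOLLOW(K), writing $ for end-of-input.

{do, end, if}

FIRST(F) = {end, if}
FIRST(S) = {ε, end, if}  (via F F if D)
FIRST(D) = {ε, do, end, if}  (via F D K if)
FIRST(K) = {ε, do, end, if}  (via D end D F)
FOLLOW(S) includes $ since S is the start symbol.
FOLLOW(S): S appears on no right-hand side. Thus FOLLOW(S) = {$}.
FOLLOW(D): in S->F F if D, the suffix after D is empty, so FOLLOW(D) ⊇ FOLLOW(S) = {$}; in D->F D K if, D is followed by K if with FIRST {do, end, if}; in K->D end D F (occurrence 1), D is followed by end D F with FIRST {end}; in K->D end D F (occurrence 2), D is followed by F with FIRST {end, if}. Thus FOLLOW(D) = {$, do, end, if}.
FOLLOW(F): in S->F F if D (occurrence 1), F is followed by F if D with FIRST {end, if}; in S->F F if D (occurrence 2), F is followed by if D with FIRST {if}; in F->end end F, the suffix after F is empty (adds nothing new); in D->F D K if, F is followed by D K if with FIRST {do, end, if}; in K->D end D F, the suffix after F is empty, so FOLLOW(F) ⊇ FOLLOW(K) = {do, end, if}. Thus FOLLOW(F) = {do, end, if}.
FOLLOW(K): in F->if K, the suffix after K is empty, so FOLLOW(K) ⊇ FOLLOW(F) = {do, end, if}; in D->do K K if (occurrence 1), K is followed by K if with FIRST {do, end, if}; in D->do K K if (occurrence 2), K is followed by if with FIRST {if}; in D->F D K if, K is followed by if with FIRST {if}. Thus FOLLOW(K) = {do, end, if}.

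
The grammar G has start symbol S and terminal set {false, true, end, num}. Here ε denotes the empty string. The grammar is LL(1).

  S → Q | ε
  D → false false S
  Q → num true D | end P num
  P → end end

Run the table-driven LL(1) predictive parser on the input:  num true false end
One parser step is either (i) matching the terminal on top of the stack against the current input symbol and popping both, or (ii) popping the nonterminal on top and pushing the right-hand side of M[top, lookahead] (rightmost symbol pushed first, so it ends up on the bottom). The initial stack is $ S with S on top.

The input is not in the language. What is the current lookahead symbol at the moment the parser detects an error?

end

     Stack            Input                 Action
  1  $ S              num true false end $  expand S → Q
  2  $ Q              num true false end $  expand Q → num true D
  3  $ D true num     num true false end $  match num
  4  $ D true         true false end $      match true
  5  $ D              false end $           expand D → false false S
  6  $ S false false  false end $           match false
  7  $ S false        end $                 error: top is terminal false but lookahead is end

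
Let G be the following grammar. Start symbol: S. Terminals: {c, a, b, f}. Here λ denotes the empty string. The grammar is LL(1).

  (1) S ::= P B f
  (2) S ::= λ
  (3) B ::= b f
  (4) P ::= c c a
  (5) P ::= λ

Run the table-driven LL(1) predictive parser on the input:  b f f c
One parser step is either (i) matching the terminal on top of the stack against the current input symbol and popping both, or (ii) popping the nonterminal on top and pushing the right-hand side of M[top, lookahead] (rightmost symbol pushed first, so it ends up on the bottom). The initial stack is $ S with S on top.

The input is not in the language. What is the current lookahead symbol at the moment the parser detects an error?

c

step 1: stack=$ S  input=b f f c $  — expand S ::= P B f
step 2: stack=$ f B P  input=b f f c $  — expand P ::= λ
step 3: stack=$ f B  input=b f f c $  — expand B ::= b f
step 4: stack=$ f f b  input=b f f c $  — match b
step 5: stack=$ f f  input=f f c $  — match f
step 6: stack=$ f  input=f c $  — match f
step 7: stack=$  input=c $  — error: stack empty but input remains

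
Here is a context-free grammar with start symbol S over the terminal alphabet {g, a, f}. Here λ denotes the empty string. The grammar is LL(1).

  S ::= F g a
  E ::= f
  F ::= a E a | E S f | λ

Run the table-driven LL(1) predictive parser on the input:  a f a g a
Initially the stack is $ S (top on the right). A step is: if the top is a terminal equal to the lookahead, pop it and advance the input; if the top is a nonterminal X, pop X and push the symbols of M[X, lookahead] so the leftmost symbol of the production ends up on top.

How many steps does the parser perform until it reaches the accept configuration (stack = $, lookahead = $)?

8

step 1: stack=$ S  input=a f a g a $  — expand S ::= F g a
step 2: stack=$ a g F  input=a f a g a $  — expand F ::= a E a
step 3: stack=$ a g a E a  input=a f a g a $  — match a
step 4: stack=$ a g a E  input=f a g a $  — expand E ::= f
step 5: stack=$ a g a f  input=f a g a $  — match f
step 6: stack=$ a g a  input=a g a $  — match a
step 7: stack=$ a g  input=g a $  — match g
step 8: stack=$ a  input=a $  — match a
Accept reached after 8 steps.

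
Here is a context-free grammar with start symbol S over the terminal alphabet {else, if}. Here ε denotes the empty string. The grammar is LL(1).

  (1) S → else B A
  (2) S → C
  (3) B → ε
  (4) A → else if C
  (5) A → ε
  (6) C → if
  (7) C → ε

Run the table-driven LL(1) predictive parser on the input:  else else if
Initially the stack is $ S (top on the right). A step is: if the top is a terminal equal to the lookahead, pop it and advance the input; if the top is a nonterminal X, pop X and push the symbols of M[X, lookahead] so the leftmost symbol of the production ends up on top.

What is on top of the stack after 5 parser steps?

if

     Stack        Input           Action
  1  $ S          else else if $  expand S → else B A
  2  $ A B else   else else if $  match else
  3  $ A B        else if $       expand B → ε
  4  $ A          else if $       expand A → else if C
  5  $ C if else  else if $       match else
Stack after step 5: $ C if (top = if).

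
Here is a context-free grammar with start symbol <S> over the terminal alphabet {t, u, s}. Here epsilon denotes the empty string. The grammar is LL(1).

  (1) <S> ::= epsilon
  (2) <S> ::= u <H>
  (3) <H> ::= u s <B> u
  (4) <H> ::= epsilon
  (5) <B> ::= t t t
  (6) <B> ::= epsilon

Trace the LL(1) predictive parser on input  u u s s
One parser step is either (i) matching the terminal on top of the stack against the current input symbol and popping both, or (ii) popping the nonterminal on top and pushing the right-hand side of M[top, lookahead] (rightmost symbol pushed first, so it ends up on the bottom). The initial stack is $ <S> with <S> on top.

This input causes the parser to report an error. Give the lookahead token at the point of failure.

s

     Stack        Input      Action
  1  $ <S>        u u s s $  expand <S> ::= u <H>
  2  $ <H> u      u u s s $  match u
  3  $ <H>        u s s $    expand <H> ::= u s <B> u
  4  $ u <B> s u  u s s $    match u
  5  $ u <B> s    s s $      match s
  6  $ u <B>      s $        error: M[<B>, s] is empty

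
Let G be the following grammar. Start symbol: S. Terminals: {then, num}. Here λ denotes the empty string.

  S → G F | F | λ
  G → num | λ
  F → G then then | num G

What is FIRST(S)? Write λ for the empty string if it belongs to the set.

FIRST(G): from G→num we get {num}; from G→λ we get {λ}. So FIRST(G) = {λ, num}.
FIRST(F): from F→G then then we get {num, then}; from F→num G we get {num}. So FIRST(F) = {num, then}.
FIRST(S): from S→G F we get {num, then}; from S→F we get {num, then}; from S→λ we get {λ}. So FIRST(S) = {λ, num, then}.

{λ, num, then}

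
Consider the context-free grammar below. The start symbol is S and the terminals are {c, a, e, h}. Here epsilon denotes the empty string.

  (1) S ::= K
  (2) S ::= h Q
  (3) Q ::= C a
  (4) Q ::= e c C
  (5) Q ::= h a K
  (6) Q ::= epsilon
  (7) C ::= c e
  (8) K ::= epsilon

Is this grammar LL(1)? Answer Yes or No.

Yes

FIRST(S) = {epsilon, h}
FIRST(Q) = {epsilon, c, e, h}
FIRST(C) = {c}
FIRST(K) = {epsilon}
FOLLOW(S) = {$}
FOLLOW(Q) = {$}
FOLLOW(C) = {$, a}
FOLLOW(K) = {$}
Each cell of M receives at most one production.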